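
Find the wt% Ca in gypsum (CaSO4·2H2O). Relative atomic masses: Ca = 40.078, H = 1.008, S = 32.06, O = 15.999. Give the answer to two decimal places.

M(CaSO4·2H2O) = 172.164 g/mol.
Ca contributes 1 × 40.078 = 40.078 g per mole.
40.078/172.164 = 0.2328 → 23.28%.

23.28 weight percent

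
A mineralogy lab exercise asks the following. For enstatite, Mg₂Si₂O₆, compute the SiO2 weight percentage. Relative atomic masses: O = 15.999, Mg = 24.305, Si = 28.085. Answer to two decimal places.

M(Mg₂Si₂O₆) = 200.774 g/mol; M(SiO2) = 60.083 g/mol.
Moles SiO2 per formula unit = 2 Si ÷ 1 = 2.0000.
SiO2 fraction = (2.0000 × 60.083) / 200.774 = 120.166/200.774 = 0.5985.

59.85 wt%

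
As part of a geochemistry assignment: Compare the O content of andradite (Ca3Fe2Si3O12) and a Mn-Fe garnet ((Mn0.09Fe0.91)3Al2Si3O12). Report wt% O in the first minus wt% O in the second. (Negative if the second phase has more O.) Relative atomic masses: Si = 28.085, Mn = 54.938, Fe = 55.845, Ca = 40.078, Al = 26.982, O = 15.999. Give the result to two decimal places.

-0.81 percentage points

M(Ca3Fe2Si3O12) = 508.167 g/mol, so wt% O = 191.988/508.167 × 100 = 37.78%.
M((Mn0.09Fe0.91)3Al2Si3O12) = 497.497 g/mol, so wt% O = 191.988/497.497 × 100 = 38.59%.
37.78 − 38.59 = -0.81 pp.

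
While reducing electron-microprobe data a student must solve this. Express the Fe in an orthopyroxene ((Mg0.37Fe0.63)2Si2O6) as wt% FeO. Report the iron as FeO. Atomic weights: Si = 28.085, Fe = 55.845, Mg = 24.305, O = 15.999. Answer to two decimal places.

M((Mg0.37Fe0.63)2Si2O6) = 240.514 g/mol; M(FeO) = 71.844 g/mol.
Moles FeO per formula unit = 1.26 Fe ÷ 1 = 1.2600.
FeO fraction = (1.2600 × 71.844) / 240.514 = 90.523/240.514 = 0.3764.

37.64 wt%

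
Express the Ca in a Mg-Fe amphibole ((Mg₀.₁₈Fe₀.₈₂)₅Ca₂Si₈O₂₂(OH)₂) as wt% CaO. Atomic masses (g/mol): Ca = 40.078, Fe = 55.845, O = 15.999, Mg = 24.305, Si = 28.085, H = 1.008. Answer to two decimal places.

Formula mass = 941.667 g/mol.
2 Ca → 2.0000 mol CaO per formula unit; M(CaO) = 56.077, so CaO mass = 112.154 g.
112.154/941.667 × 100 = 11.91 wt%.

11.91 wt%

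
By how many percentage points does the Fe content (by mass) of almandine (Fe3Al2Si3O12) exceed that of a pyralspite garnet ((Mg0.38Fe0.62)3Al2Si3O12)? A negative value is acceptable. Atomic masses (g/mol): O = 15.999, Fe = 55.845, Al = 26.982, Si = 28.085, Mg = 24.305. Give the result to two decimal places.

Fe in Fe3Al2Si3O12: molar mass 497.742 g/mol; 3×55.845 = 167.535 g → 33.66 wt%.
Fe in (Mg0.38Fe0.62)3Al2Si3O12: molar mass 461.786 g/mol; 1.86×55.845 = 103.872 g → 22.49 wt%.
Difference = 33.66 − 22.49 = 11.17 percentage points.

11.17 percentage points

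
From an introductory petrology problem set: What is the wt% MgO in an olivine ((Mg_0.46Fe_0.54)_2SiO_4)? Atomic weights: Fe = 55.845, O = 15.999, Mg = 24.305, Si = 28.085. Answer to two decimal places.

21.22 wt%

Molar mass of (Mg_0.46Fe_0.54)_2SiO_4 = 0.92×24.305 + 1.08×55.845 + 1×28.085 + 4×15.999 = 174.754 g/mol.
Each formula unit contains 0.92 Mg, equivalent to 0.92/1 = 0.9200 mol MgO.
M(MgO) = 1×24.305 + 1×15.999 = 40.304 g/mol.
Mass of MgO per formula unit = 0.9200 × 40.304 = 37.080 g.
MgO wt% = 37.080 / 174.754 × 100 = 21.22%.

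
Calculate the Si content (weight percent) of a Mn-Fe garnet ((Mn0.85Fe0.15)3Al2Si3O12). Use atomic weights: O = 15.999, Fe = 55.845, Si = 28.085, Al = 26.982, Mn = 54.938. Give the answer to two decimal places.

Formula mass = 2.55×54.938 + 0.45×55.845 + 2×26.982 + 3×28.085 + 12×15.999 = 495.429 g/mol, of which 84.255 g is Si.
So Si makes up 84.255/495.429 = 0.1701 of the mass, i.e. 17.01%.

17.01 weight percent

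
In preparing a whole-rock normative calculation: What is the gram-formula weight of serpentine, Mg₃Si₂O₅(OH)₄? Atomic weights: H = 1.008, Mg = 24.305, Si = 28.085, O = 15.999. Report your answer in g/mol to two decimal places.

M = 3*24.305 + 2*28.085 + 9*15.999 + 4*1.008

277.11 g/mol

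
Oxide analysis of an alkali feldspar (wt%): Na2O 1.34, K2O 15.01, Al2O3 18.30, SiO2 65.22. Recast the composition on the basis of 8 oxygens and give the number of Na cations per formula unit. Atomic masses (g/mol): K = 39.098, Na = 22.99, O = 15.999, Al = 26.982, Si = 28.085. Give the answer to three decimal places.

0.120 Na apfu

Na2O: 1.34/61.979 = 0.02162 mol → 0.04324 mol Na, 0.02162 mol O.
K2O: 15.01/94.195 = 0.15935 mol → 0.31870 mol K, 0.15935 mol O.
Al2O3: 18.30/101.961 = 0.17948 mol → 0.35896 mol Al, 0.53844 mol O.
SiO2: 65.22/60.083 = 1.08550 mol → 1.08550 mol Si, 2.17100 mol O.
Total oxygen = 2.89041 mol. Normalization factor = 8/2.89041 = 2.76777.
Na per 8 O = 0.04324 × 2.76777 = 0.120.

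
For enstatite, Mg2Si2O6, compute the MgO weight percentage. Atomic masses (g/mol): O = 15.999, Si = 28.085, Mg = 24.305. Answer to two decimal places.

40.15 wt%

M(Mg2Si2O6) = 200.774 g/mol; M(MgO) = 40.304 g/mol.
Moles MgO per formula unit = 2 Mg ÷ 1 = 2.0000.
MgO fraction = (2.0000 × 40.304) / 200.774 = 80.608/200.774 = 0.4015.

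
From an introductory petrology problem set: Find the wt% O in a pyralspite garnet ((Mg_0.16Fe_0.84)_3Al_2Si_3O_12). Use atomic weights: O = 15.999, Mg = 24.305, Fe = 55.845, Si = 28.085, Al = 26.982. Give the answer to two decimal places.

39.78 wt%

Formula mass = 0.48·24.305 + 2.52·55.845 + 2·26.982 + 3·28.085 + 12·15.999 = 482.603 g/mol, of which 191.988 g is O.
So O makes up 191.988/482.603 = 0.3978 of the mass, i.e. 39.78%.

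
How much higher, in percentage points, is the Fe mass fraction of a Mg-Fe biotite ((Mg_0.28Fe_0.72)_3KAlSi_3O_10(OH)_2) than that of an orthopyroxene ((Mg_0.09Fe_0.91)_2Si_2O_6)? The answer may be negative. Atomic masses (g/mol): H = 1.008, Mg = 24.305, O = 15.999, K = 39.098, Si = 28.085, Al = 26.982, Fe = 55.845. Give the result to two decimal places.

First mineral: 120.625 g Fe in 485.380 g formula = 24.85 wt% Fe.
Second mineral: 101.638 g Fe in 258.177 g formula = 39.37 wt% Fe.
24.85% − 39.37% gives a difference of -14.52 percentage points.

-14.52 percentage points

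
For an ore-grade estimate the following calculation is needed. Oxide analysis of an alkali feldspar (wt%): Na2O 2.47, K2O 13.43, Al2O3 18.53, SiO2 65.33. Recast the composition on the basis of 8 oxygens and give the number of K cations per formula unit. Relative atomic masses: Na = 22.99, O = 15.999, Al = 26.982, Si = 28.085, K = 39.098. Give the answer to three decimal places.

Na2O (M=61.979): mol = 0.03985; Na = 0.07970, O = 0.03985.
K2O (M=94.195): mol = 0.14258; K = 0.28516, O = 0.14258.
Al2O3 (M=101.961): mol = 0.18174; Al = 0.36348, O = 0.54522.
SiO2 (M=60.083): mol = 1.08733; Si = 1.08733, O = 2.17466.
ΣO = 2.90231; factor = 8/ΣO = 2.75643.
K apfu = 0.28516 × 2.75643 = 0.786.

0.786 K apfu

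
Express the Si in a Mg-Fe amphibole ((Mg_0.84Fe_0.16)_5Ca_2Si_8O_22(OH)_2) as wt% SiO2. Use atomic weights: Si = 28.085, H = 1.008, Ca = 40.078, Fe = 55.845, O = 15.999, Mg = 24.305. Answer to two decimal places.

Formula mass = 837.585 g/mol.
8 Si → 8.0000 mol SiO2 per formula unit; M(SiO2) = 60.083, so SiO2 mass = 480.664 g.
480.664/837.585 × 100 = 57.39 wt%.

57.39 wt%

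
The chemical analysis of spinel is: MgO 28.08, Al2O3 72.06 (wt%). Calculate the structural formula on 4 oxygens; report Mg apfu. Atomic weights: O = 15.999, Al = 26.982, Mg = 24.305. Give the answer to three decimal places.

0.989 Mg apfu

MgO (M=40.304): mol = 0.69671; Mg = 0.69671, O = 0.69671.
Al2O3 (M=101.961): mol = 0.70674; Al = 1.41348, O = 2.12022.
ΣO = 2.81693; factor = 4/ΣO = 1.41999.
Mg apfu = 0.69671 × 1.41999 = 0.989.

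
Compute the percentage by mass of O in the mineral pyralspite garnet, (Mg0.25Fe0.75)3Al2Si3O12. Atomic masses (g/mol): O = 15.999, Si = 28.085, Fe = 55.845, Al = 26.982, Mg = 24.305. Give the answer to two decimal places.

40.50 wt%

Molar mass of (Mg0.25Fe0.75)3Al2Si3O12: 0.75×24.305 + 2.25×55.845 + 2×26.982 + 3×28.085 + 12×15.999 = 474.087 g/mol.
Mass of O per formula unit: 12 × 15.999 = 191.988 g.
Weight fraction O = 191.988 / 474.087 = 0.4050.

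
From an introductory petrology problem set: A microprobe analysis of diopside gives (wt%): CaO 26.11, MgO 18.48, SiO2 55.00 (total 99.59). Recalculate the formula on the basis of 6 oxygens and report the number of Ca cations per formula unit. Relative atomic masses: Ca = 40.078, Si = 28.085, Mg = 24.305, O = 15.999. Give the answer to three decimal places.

1.014 Ca apfu

CaO (M=56.077): mol = 0.46561; Ca = 0.46561, O = 0.46561.
MgO (M=40.304): mol = 0.45852; Mg = 0.45852, O = 0.45852.
SiO2 (M=60.083): mol = 0.91540; Si = 0.91540, O = 1.83080.
ΣO = 2.75493; factor = 6/ΣO = 2.17791.
Ca apfu = 0.46561 × 2.17791 = 1.014.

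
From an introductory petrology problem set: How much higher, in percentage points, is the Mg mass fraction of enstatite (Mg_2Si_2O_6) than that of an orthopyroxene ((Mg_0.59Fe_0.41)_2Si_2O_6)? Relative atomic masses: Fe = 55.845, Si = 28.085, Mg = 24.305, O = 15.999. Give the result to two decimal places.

11.56 percentage points

First mineral: 48.610 g Mg in 200.774 g formula = 24.21 wt% Mg.
Second mineral: 28.680 g Mg in 226.637 g formula = 12.65 wt% Mg.
24.21% − 12.65% gives a difference of 11.56 percentage points.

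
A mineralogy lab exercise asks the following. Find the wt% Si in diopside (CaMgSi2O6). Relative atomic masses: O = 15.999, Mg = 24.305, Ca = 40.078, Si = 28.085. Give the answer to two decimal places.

25.94 mass %

M(CaMgSi2O6) = 216.547 g/mol.
Si contributes 2 × 28.085 = 56.170 g per mole.
56.170/216.547 = 0.2594 → 25.94%.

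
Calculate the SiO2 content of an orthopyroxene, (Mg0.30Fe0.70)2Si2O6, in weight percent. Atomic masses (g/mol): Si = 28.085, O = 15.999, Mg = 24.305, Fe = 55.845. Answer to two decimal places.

49.06 wt%

Formula mass = 244.930 g/mol.
2 Si → 2.0000 mol SiO2 per formula unit; M(SiO2) = 60.083, so SiO2 mass = 120.166 g.
120.166/244.930 × 100 = 49.06 wt%.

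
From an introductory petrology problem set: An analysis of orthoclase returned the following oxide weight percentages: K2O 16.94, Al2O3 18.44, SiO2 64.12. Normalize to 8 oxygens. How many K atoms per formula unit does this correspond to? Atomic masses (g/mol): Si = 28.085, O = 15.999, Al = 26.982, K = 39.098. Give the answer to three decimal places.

K2O: 16.94/94.195 = 0.17984 mol → 0.35968 mol K, 0.17984 mol O.
Al2O3: 18.44/101.961 = 0.18085 mol → 0.36170 mol Al, 0.54255 mol O.
SiO2: 64.12/60.083 = 1.06719 mol → 1.06719 mol Si, 2.13438 mol O.
Total oxygen = 2.85677 mol. Normalization factor = 8/2.85677 = 2.80037.
K per 8 O = 0.35968 × 2.80037 = 1.007.

1.007 K apfu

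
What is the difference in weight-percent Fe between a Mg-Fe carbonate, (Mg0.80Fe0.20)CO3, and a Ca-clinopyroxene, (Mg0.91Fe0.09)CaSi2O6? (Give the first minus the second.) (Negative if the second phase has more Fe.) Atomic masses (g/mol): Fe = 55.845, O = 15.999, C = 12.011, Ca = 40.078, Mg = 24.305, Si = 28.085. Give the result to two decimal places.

10.03 percentage points

Fe in (Mg0.80Fe0.20)CO3: molar mass 90.621 g/mol; 0.20×55.845 = 11.169 g → 12.32 wt%.
Fe in (Mg0.91Fe0.09)CaSi2O6: molar mass 219.386 g/mol; 0.09×55.845 = 5.026 g → 2.29 wt%.
Difference = 12.32 − 2.29 = 10.03 percentage points.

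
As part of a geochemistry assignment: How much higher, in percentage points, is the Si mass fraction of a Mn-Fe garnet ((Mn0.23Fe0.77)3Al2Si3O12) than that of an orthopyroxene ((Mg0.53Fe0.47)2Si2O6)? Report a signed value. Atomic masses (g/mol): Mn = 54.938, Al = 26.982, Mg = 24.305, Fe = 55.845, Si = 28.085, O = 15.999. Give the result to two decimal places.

First mineral: 84.255 g Si in 497.116 g formula = 16.95 wt% Si.
Second mineral: 56.170 g Si in 230.422 g formula = 24.38 wt% Si.
16.95% − 24.38% gives a difference of -7.43 percentage points.

-7.43 percentage points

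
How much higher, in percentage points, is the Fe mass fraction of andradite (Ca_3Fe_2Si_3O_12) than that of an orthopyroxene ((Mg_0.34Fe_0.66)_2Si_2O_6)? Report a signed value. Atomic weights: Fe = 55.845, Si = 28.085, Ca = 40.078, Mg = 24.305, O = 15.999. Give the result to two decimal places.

First mineral: 111.690 g Fe in 508.167 g formula = 21.98 wt% Fe.
Second mineral: 73.715 g Fe in 242.407 g formula = 30.41 wt% Fe.
21.98% − 30.41% gives a difference of -8.43 percentage points.

-8.43 percentage points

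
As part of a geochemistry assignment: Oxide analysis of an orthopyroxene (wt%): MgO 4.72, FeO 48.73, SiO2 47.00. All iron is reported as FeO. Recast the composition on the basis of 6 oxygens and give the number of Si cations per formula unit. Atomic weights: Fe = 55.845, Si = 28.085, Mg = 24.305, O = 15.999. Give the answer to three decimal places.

MgO (M=40.304): mol = 0.11711; Mg = 0.11711, O = 0.11711.
FeO (M=71.844): mol = 0.67828; Fe = 0.67828, O = 0.67828.
SiO2 (M=60.083): mol = 0.78225; Si = 0.78225, O = 1.56450.
ΣO = 2.35989; factor = 6/ΣO = 2.54249.
Si apfu = 0.78225 × 2.54249 = 1.989.

1.989 Si apfu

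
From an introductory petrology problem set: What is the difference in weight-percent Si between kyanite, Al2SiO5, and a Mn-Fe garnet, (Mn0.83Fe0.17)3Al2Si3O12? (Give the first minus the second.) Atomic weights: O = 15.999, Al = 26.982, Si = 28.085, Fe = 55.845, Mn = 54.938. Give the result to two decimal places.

Si in Al2SiO5: molar mass 162.044 g/mol; 1×28.085 = 28.085 g → 17.33 wt%.
Si in (Mn0.83Fe0.17)3Al2Si3O12: molar mass 495.484 g/mol; 3×28.085 = 84.255 g → 17.00 wt%.
Difference = 17.33 − 17.00 = 0.33 percentage points.

0.33 percentage points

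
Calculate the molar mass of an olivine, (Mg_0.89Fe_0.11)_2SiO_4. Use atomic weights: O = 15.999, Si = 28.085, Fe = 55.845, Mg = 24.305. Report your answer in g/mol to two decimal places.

M = 1.78×24.305 + 0.22×55.845 + 1×28.085 + 4×15.999

147.63 g/mol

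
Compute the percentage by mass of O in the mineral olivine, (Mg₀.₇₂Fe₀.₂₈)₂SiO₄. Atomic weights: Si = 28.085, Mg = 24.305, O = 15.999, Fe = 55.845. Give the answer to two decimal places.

M((Mg₀.₇₂Fe₀.₂₈)₂SiO₄) = 158.353 g/mol.
O contributes 4 × 15.999 = 63.996 g per mole.
63.996/158.353 = 0.4041 → 40.41%.

40.41 wt%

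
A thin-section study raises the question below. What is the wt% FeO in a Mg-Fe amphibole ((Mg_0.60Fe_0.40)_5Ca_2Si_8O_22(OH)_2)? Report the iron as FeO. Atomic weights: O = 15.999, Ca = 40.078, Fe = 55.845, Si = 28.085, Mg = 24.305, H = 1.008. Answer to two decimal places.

16.41 wt%

M((Mg_0.60Fe_0.40)_5Ca_2Si_8O_22(OH)_2) = 875.433 g/mol; M(FeO) = 71.844 g/mol.
Moles FeO per formula unit = 2 Fe ÷ 1 = 2.0000.
FeO fraction = (2.0000 × 71.844) / 875.433 = 143.688/875.433 = 0.1641.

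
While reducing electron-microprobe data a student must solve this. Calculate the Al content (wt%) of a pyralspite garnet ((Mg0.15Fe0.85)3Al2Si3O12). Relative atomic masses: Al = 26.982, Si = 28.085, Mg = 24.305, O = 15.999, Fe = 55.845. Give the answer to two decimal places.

M((Mg0.15Fe0.85)3Al2Si3O12) = 483.549 g/mol.
Al contributes 2 × 26.982 = 53.964 g per mole.
53.964/483.549 = 0.1116 → 11.16%.

11.16 wt%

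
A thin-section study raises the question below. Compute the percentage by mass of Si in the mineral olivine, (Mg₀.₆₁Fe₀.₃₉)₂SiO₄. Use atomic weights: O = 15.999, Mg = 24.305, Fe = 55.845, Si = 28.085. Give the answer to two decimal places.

Molar mass of (Mg₀.₆₁Fe₀.₃₉)₂SiO₄: 1.22·24.305 + 0.78·55.845 + 1·28.085 + 4·15.999 = 165.292 g/mol.
Mass of Si per formula unit: 1 × 28.085 = 28.085 g.
Weight fraction Si = 28.085 / 165.292 = 0.1699.

16.99 mass %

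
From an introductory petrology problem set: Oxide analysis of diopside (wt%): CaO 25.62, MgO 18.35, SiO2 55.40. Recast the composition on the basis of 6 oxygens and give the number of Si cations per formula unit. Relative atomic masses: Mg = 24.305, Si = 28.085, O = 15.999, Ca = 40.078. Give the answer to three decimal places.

2.007 Si apfu

CaO: 25.62/56.077 = 0.45687 mol → 0.45687 mol Ca, 0.45687 mol O.
MgO: 18.35/40.304 = 0.45529 mol → 0.45529 mol Mg, 0.45529 mol O.
SiO2: 55.40/60.083 = 0.92206 mol → 0.92206 mol Si, 1.84412 mol O.
Total oxygen = 2.75628 mol. Normalization factor = 6/2.75628 = 2.17685.
Si per 6 O = 0.92206 × 2.17685 = 2.007.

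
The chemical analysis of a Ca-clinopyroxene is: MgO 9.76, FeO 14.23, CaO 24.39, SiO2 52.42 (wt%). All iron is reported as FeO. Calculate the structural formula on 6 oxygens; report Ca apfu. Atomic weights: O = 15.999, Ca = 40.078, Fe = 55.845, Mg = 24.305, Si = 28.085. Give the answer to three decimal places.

0.996 Ca apfu

9.76 wt% MgO ÷ 40.304 g/mol = 0.24216 mol, giving 0.24216 Mg and 0.24216 O.
14.23 wt% FeO ÷ 71.844 g/mol = 0.19807 mol, giving 0.19807 Fe and 0.19807 O.
24.39 wt% CaO ÷ 56.077 g/mol = 0.43494 mol, giving 0.43494 Ca and 0.43494 O.
52.42 wt% SiO2 ÷ 60.083 g/mol = 0.87246 mol, giving 0.87246 Si and 1.74492 O.
Oxygen sums to 2.62009; scaling by 6/2.62009 = 2.29000 puts the formula on 6 O.
Ca: 0.43494 × 2.29000 = 0.996 atoms per formula unit.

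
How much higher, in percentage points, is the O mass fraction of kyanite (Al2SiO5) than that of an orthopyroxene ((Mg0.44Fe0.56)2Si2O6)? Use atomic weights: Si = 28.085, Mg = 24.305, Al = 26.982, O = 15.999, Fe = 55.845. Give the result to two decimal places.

8.71 percentage points

First mineral: 79.995 g O in 162.044 g formula = 49.37 wt% O.
Second mineral: 95.994 g O in 236.099 g formula = 40.66 wt% O.
49.37% − 40.66% gives a difference of 8.71 percentage points.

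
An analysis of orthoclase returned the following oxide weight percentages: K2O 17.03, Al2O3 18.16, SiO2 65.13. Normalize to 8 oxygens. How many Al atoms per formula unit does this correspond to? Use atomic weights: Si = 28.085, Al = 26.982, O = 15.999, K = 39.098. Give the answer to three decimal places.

0.988 Al apfu

K2O (M=94.195): mol = 0.18080; K = 0.36160, O = 0.18080.
Al2O3 (M=101.961): mol = 0.17811; Al = 0.35622, O = 0.53433.
SiO2 (M=60.083): mol = 1.08400; Si = 1.08400, O = 2.16800.
ΣO = 2.88313; factor = 8/ΣO = 2.77476.
Al apfu = 0.35622 × 2.77476 = 0.988.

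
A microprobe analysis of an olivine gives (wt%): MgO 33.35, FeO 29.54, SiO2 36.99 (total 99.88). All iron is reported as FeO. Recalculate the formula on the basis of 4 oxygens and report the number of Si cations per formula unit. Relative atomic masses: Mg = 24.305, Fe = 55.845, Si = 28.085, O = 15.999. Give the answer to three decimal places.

MgO (M=40.304): mol = 0.82746; Mg = 0.82746, O = 0.82746.
FeO (M=71.844): mol = 0.41117; Fe = 0.41117, O = 0.41117.
SiO2 (M=60.083): mol = 0.61565; Si = 0.61565, O = 1.23130.
ΣO = 2.46993; factor = 4/ΣO = 1.61948.
Si apfu = 0.61565 × 1.61948 = 0.997.

0.997 Si apfu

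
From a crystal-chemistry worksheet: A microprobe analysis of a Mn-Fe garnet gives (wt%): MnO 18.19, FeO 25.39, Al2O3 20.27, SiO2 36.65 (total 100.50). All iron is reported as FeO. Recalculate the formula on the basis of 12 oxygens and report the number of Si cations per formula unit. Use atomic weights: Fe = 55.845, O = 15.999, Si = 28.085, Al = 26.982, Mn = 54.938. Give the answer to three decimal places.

3.017 Si apfu

MnO: 18.19/70.937 = 0.25642 mol → 0.25642 mol Mn, 0.25642 mol O.
FeO: 25.39/71.844 = 0.35340 mol → 0.35340 mol Fe, 0.35340 mol O.
Al2O3: 20.27/101.961 = 0.19880 mol → 0.39760 mol Al, 0.59640 mol O.
SiO2: 36.65/60.083 = 0.60999 mol → 0.60999 mol Si, 1.21998 mol O.
Total oxygen = 2.42620 mol. Normalization factor = 12/2.42620 = 4.94601.
Si per 12 O = 0.60999 × 4.94601 = 3.017.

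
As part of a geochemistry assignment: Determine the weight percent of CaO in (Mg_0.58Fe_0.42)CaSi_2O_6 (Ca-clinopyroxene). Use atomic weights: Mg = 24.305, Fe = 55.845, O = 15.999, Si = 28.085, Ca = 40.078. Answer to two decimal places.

Molar mass of (Mg_0.58Fe_0.42)CaSi_2O_6 = 0.58×24.305 + 0.42×55.845 + 1×40.078 + 2×28.085 + 6×15.999 = 229.794 g/mol.
Each formula unit contains 1 Ca, equivalent to 1/1 = 1.0000 mol CaO.
M(CaO) = 1×40.078 + 1×15.999 = 56.077 g/mol.
Mass of CaO per formula unit = 1.0000 × 56.077 = 56.077 g.
CaO wt% = 56.077 / 229.794 × 100 = 24.40%.

24.40 wt%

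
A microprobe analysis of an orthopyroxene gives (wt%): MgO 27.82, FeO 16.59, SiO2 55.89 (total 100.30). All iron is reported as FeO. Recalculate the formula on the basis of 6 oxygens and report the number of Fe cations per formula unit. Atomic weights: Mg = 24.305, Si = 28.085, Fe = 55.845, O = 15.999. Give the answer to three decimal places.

0.498 Fe apfu

MgO: 27.82/40.304 = 0.69025 mol → 0.69025 mol Mg, 0.69025 mol O.
FeO: 16.59/71.844 = 0.23092 mol → 0.23092 mol Fe, 0.23092 mol O.
SiO2: 55.89/60.083 = 0.93021 mol → 0.93021 mol Si, 1.86042 mol O.
Total oxygen = 2.78159 mol. Normalization factor = 6/2.78159 = 2.15704.
Fe per 6 O = 0.23092 × 2.15704 = 0.498.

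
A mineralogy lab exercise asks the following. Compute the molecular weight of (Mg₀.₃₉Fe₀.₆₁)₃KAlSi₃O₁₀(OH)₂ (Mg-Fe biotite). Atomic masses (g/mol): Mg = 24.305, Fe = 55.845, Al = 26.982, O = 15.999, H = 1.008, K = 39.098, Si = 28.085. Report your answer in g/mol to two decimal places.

474.97 g/mol

M = 1.17×24.305 + 1.83×55.845 + 1×39.098 + 1×26.982 + 3×28.085 + 12×15.999 + 2×1.008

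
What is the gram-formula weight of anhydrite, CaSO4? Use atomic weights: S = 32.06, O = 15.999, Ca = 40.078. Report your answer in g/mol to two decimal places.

136.13 g/mol

M = 1*40.078 + 1*32.06 + 4*15.999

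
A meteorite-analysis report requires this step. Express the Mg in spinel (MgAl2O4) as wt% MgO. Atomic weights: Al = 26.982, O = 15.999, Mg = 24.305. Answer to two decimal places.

28.33 wt%

Formula mass = 142.265 g/mol.
1 Mg → 1.0000 mol MgO per formula unit; M(MgO) = 40.304, so MgO mass = 40.304 g.
40.304/142.265 × 100 = 28.33 wt%.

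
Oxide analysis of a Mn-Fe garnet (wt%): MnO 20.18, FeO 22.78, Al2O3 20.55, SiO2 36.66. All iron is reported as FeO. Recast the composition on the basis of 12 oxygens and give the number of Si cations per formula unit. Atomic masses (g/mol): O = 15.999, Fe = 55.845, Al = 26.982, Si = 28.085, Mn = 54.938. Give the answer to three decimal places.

20.18 wt% MnO ÷ 70.937 g/mol = 0.28448 mol, giving 0.28448 Mn and 0.28448 O.
22.78 wt% FeO ÷ 71.844 g/mol = 0.31708 mol, giving 0.31708 Fe and 0.31708 O.
20.55 wt% Al2O3 ÷ 101.961 g/mol = 0.20155 mol, giving 0.40310 Al and 0.60465 O.
36.66 wt% SiO2 ÷ 60.083 g/mol = 0.61016 mol, giving 0.61016 Si and 1.22032 O.
Oxygen sums to 2.42653; scaling by 12/2.42653 = 4.94533 puts the formula on 12 O.
Si: 0.61016 × 4.94533 = 3.017 atoms per formula unit.

3.017 Si apfu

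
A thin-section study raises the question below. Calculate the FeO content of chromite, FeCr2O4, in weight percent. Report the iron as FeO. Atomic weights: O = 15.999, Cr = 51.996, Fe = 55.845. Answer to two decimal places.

32.10 wt%

Molar mass of FeCr2O4 = 1·55.845 + 2·51.996 + 4·15.999 = 223.833 g/mol.
Each formula unit contains 1 Fe, equivalent to 1/1 = 1.0000 mol FeO.
M(FeO) = 1×55.845 + 1×15.999 = 71.844 g/mol.
Mass of FeO per formula unit = 1.0000 × 71.844 = 71.844 g.
FeO wt% = 71.844 / 223.833 × 100 = 32.10%.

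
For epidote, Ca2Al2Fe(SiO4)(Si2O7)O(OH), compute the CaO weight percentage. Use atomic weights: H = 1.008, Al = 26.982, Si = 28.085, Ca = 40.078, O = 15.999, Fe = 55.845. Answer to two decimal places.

23.21 wt%

Molar mass of Ca2Al2Fe(SiO4)(Si2O7)O(OH) = 2·40.078 + 2·26.982 + 1·55.845 + 3·28.085 + 13·15.999 + 1·1.008 = 483.215 g/mol.
Each formula unit contains 2 Ca, equivalent to 2/1 = 2.0000 mol CaO.
M(CaO) = 1×40.078 + 1×15.999 = 56.077 g/mol.
Mass of CaO per formula unit = 2.0000 × 56.077 = 112.154 g.
CaO wt% = 112.154 / 483.215 × 100 = 23.21%.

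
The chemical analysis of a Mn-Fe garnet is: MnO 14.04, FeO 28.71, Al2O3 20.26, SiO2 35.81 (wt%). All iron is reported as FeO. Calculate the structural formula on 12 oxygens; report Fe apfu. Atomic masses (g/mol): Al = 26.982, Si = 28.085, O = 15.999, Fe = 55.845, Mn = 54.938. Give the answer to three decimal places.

MnO (M=70.937): mol = 0.19792; Mn = 0.19792, O = 0.19792.
FeO (M=71.844): mol = 0.39962; Fe = 0.39962, O = 0.39962.
Al2O3 (M=101.961): mol = 0.19870; Al = 0.39740, O = 0.59610.
SiO2 (M=60.083): mol = 0.59601; Si = 0.59601, O = 1.19202.
ΣO = 2.38566; factor = 12/ΣO = 5.03005.
Fe apfu = 0.39962 × 5.03005 = 2.010.

2.010 Fe apfu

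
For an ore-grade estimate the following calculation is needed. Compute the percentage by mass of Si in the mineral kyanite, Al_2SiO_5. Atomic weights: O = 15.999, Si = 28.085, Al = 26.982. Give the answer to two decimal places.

Formula mass = 2×26.982 + 1×28.085 + 5×15.999 = 162.044 g/mol, of which 28.085 g is Si.
So Si makes up 28.085/162.044 = 0.1733 of the mass, i.e. 17.33%.

17.33 wt%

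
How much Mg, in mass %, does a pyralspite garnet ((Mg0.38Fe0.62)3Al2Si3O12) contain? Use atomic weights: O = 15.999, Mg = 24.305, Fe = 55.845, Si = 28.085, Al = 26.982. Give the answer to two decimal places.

6.00 mass %

Formula mass = 1.14·24.305 + 1.86·55.845 + 2·26.982 + 3·28.085 + 12·15.999 = 461.786 g/mol, of which 27.708 g is Mg.
So Mg makes up 27.708/461.786 = 0.0600 of the mass, i.e. 6.00%.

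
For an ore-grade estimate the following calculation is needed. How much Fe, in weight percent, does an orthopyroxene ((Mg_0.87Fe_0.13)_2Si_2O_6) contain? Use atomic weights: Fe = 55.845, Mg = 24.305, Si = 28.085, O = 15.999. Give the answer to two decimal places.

6.95 weight percent

Molar mass of (Mg_0.87Fe_0.13)_2Si_2O_6: 1.74×24.305 + 0.26×55.845 + 2×28.085 + 6×15.999 = 208.974 g/mol.
Mass of Fe per formula unit: 0.26 × 55.845 = 14.520 g.
Weight fraction Fe = 14.520 / 208.974 = 0.0695.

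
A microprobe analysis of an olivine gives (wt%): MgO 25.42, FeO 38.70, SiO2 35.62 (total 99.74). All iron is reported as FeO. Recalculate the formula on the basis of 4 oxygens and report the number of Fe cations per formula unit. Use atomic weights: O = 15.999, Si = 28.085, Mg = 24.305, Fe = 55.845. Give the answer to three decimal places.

MgO (M=40.304): mol = 0.63071; Mg = 0.63071, O = 0.63071.
FeO (M=71.844): mol = 0.53867; Fe = 0.53867, O = 0.53867.
SiO2 (M=60.083): mol = 0.59285; Si = 0.59285, O = 1.18570.
ΣO = 2.35508; factor = 4/ΣO = 1.69846.
Fe apfu = 0.53867 × 1.69846 = 0.915.

0.915 Fe apfu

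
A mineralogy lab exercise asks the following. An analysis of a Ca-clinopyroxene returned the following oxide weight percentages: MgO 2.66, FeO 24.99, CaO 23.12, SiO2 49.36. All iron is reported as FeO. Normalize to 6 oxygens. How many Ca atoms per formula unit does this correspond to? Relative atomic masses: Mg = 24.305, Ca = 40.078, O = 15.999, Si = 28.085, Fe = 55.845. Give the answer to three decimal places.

1.002 Ca apfu

2.66 wt% MgO ÷ 40.304 g/mol = 0.06600 mol, giving 0.06600 Mg and 0.06600 O.
24.99 wt% FeO ÷ 71.844 g/mol = 0.34784 mol, giving 0.34784 Fe and 0.34784 O.
23.12 wt% CaO ÷ 56.077 g/mol = 0.41229 mol, giving 0.41229 Ca and 0.41229 O.
49.36 wt% SiO2 ÷ 60.083 g/mol = 0.82153 mol, giving 0.82153 Si and 1.64306 O.
Oxygen sums to 2.46919; scaling by 6/2.46919 = 2.42995 puts the formula on 6 O.
Ca: 0.41229 × 2.42995 = 1.002 atoms per formula unit.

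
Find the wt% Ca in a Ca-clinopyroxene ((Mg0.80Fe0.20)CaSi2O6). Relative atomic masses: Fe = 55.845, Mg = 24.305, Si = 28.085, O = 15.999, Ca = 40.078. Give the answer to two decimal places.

Formula mass = 0.80·24.305 + 0.20·55.845 + 1·40.078 + 2·28.085 + 6·15.999 = 222.855 g/mol, of which 40.078 g is Ca.
So Ca makes up 40.078/222.855 = 0.1798 of the mass, i.e. 17.98%.

17.98 mass %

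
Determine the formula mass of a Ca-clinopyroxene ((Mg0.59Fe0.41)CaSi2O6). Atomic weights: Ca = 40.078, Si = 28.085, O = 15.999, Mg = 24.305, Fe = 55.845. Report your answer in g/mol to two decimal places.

229.48 g/mol

The formula mass is the sum 0.59×24.305 + 0.41×55.845 + 1×40.078 + 2×28.085 + 6×15.999.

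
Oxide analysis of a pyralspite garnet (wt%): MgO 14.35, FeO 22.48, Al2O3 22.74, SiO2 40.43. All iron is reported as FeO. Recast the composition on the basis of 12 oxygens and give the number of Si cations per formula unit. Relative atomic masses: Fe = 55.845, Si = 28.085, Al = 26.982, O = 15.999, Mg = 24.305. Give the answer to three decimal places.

MgO: 14.35/40.304 = 0.35604 mol → 0.35604 mol Mg, 0.35604 mol O.
FeO: 22.48/71.844 = 0.31290 mol → 0.31290 mol Fe, 0.31290 mol O.
Al2O3: 22.74/101.961 = 0.22303 mol → 0.44606 mol Al, 0.66909 mol O.
SiO2: 40.43/60.083 = 0.67290 mol → 0.67290 mol Si, 1.34580 mol O.
Total oxygen = 2.68383 mol. Normalization factor = 12/2.68383 = 4.47122.
Si per 12 O = 0.67290 × 4.47122 = 3.009.

3.009 Si apfu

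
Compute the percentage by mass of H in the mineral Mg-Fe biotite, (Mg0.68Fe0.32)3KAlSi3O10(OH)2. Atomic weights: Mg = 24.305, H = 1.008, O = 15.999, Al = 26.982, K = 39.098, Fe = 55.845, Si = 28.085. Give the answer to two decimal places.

0.45 wt%

Molar mass of (Mg0.68Fe0.32)3KAlSi3O10(OH)2: 2.04*24.305 + 0.96*55.845 + 1*39.098 + 1*26.982 + 3*28.085 + 12*15.999 + 2*1.008 = 447.532 g/mol.
Mass of H per formula unit: 2 × 1.008 = 2.016 g.
Weight fraction H = 2.016 / 447.532 = 0.0045.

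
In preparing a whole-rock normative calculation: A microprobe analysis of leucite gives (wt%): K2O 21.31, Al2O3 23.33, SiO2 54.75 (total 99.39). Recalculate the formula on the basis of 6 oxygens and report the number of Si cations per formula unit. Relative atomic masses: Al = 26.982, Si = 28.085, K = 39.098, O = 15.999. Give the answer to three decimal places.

1.999 Si apfu

K2O (M=94.195): mol = 0.22623; K = 0.45246, O = 0.22623.
Al2O3 (M=101.961): mol = 0.22881; Al = 0.45762, O = 0.68643.
SiO2 (M=60.083): mol = 0.91124; Si = 0.91124, O = 1.82248.
ΣO = 2.73514; factor = 6/ΣO = 2.19367.
Si apfu = 0.91124 × 2.19367 = 1.999.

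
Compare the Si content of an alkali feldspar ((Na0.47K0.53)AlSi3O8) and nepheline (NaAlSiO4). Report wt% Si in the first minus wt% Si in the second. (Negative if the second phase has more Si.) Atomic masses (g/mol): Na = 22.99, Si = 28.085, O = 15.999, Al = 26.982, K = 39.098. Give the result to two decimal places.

M((Na0.47K0.53)AlSi3O8) = 270.756 g/mol, so wt% Si = 84.255/270.756 × 100 = 31.12%.
M(NaAlSiO4) = 142.053 g/mol, so wt% Si = 28.085/142.053 × 100 = 19.77%.
31.12 − 19.77 = 11.35 pp.

11.35 percentage points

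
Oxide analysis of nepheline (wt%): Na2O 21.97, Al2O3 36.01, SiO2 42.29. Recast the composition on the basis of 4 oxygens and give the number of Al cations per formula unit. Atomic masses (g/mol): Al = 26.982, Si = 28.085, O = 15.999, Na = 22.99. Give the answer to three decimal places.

21.97 wt% Na2O ÷ 61.979 g/mol = 0.35447 mol, giving 0.70894 Na and 0.35447 O.
36.01 wt% Al2O3 ÷ 101.961 g/mol = 0.35317 mol, giving 0.70634 Al and 1.05951 O.
42.29 wt% SiO2 ÷ 60.083 g/mol = 0.70386 mol, giving 0.70386 Si and 1.40772 O.
Oxygen sums to 2.82170; scaling by 4/2.82170 = 1.41759 puts the formula on 4 O.
Al: 0.70634 × 1.41759 = 1.001 atoms per formula unit.

1.001 Al apfu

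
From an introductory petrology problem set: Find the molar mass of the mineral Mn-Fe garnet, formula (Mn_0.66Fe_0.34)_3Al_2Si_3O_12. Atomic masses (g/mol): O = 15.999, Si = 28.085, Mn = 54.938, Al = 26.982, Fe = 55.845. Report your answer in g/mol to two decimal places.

495.95 g/mol

Mn: 1.98 × 54.938 = 108.7772
Fe: 1.02 × 55.845 = 56.9619
Al: 2 × 26.982 = 53.9640
Si: 3 × 28.085 = 84.2550
O: 12 × 15.999 = 191.9880
Summing the contributions gives the formula mass.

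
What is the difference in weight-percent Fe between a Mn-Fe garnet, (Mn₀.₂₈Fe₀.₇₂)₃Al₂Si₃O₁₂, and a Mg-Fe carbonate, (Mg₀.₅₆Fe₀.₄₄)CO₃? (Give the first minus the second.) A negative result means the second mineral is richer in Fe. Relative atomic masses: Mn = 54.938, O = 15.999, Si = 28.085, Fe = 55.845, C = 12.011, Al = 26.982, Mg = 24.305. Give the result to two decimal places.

-0.75 percentage points

M((Mn₀.₂₈Fe₀.₇₂)₃Al₂Si₃O₁₂) = 496.980 g/mol, so wt% Fe = 120.625/496.980 × 100 = 24.27%.
M((Mg₀.₅₆Fe₀.₄₄)CO₃) = 98.191 g/mol, so wt% Fe = 24.572/98.191 × 100 = 25.02%.
24.27 − 25.02 = -0.75 pp.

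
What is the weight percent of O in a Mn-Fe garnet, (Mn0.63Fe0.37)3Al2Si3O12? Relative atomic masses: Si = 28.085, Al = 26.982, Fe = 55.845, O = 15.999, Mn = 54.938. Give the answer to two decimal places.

38.71 wt%

M((Mn0.63Fe0.37)3Al2Si3O12) = 496.028 g/mol.
O contributes 12 × 15.999 = 191.988 g per mole.
191.988/496.028 = 0.3871 → 38.71%.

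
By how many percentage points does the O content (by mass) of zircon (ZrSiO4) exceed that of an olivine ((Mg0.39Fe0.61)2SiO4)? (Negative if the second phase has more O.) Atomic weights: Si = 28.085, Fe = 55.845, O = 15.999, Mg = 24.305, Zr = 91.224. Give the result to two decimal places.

O in ZrSiO4: molar mass 183.305 g/mol; 4×15.999 = 63.996 g → 34.91 wt%.
O in (Mg0.39Fe0.61)2SiO4: molar mass 179.170 g/mol; 4×15.999 = 63.996 g → 35.72 wt%.
Difference = 34.91 − 35.72 = -0.81 percentage points.

-0.81 percentage points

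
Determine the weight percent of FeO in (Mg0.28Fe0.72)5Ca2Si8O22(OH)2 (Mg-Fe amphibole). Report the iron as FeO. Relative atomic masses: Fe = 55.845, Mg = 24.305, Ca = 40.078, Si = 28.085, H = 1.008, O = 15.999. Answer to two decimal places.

Molar mass of (Mg0.28Fe0.72)5Ca2Si8O22(OH)2 = 1.40*24.305 + 3.60*55.845 + 2*40.078 + 8*28.085 + 24*15.999 + 2*1.008 = 925.897 g/mol.
Each formula unit contains 3.60 Fe, equivalent to 3.60/1 = 3.6000 mol FeO.
M(FeO) = 1×55.845 + 1×15.999 = 71.844 g/mol.
Mass of FeO per formula unit = 3.6000 × 71.844 = 258.638 g.
FeO wt% = 258.638 / 925.897 × 100 = 27.93%.

27.93 wt%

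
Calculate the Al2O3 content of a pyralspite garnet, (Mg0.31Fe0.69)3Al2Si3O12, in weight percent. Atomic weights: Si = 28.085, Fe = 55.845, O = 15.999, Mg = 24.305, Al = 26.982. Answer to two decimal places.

21.77 wt%

Molar mass of (Mg0.31Fe0.69)3Al2Si3O12 = 0.93·24.305 + 2.07·55.845 + 2·26.982 + 3·28.085 + 12·15.999 = 468.410 g/mol.
Each formula unit contains 2 Al, equivalent to 2/2 = 1.0000 mol Al2O3.
M(Al2O3) = 2×26.982 + 3×15.999 = 101.961 g/mol.
Mass of Al2O3 per formula unit = 1.0000 × 101.961 = 101.961 g.
Al2O3 wt% = 101.961 / 468.410 × 100 = 21.77%.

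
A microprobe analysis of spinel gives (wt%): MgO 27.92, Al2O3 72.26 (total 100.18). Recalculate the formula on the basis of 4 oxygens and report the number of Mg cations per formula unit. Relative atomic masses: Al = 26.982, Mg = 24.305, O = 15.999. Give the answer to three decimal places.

0.983 Mg apfu

27.92 wt% MgO ÷ 40.304 g/mol = 0.69274 mol, giving 0.69274 Mg and 0.69274 O.
72.26 wt% Al2O3 ÷ 101.961 g/mol = 0.70870 mol, giving 1.41740 Al and 2.12610 O.
Oxygen sums to 2.81884; scaling by 4/2.81884 = 1.41902 puts the formula on 4 O.
Mg: 0.69274 × 1.41902 = 0.983 atoms per formula unit.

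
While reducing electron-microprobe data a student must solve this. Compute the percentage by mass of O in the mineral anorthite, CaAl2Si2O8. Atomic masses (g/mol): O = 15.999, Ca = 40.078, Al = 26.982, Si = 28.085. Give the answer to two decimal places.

46.01 weight percent

M(CaAl2Si2O8) = 278.204 g/mol.
O contributes 8 × 15.999 = 127.992 g per mole.
127.992/278.204 = 0.4601 → 46.01%.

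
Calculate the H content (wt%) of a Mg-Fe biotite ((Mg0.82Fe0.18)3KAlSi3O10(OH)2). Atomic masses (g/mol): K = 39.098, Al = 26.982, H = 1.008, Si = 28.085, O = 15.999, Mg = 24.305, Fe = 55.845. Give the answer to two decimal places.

0.46 wt%

M((Mg0.82Fe0.18)3KAlSi3O10(OH)2) = 434.286 g/mol.
H contributes 2 × 1.008 = 2.016 g per mole.
2.016/434.286 = 0.0046 → 0.46%.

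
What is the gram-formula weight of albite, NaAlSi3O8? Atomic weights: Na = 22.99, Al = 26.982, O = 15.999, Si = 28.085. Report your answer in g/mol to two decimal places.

Na: 1 × 22.99 = 22.9900
Al: 1 × 26.982 = 26.9820
Si: 3 × 28.085 = 84.2550
O: 8 × 15.999 = 127.9920
Summing the contributions gives the formula mass.

262.22 g/mol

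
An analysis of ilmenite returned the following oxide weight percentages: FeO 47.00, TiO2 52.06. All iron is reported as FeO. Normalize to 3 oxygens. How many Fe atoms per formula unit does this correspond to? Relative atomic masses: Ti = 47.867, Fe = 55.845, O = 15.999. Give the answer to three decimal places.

1.002 Fe apfu

FeO: 47.00/71.844 = 0.65420 mol → 0.65420 mol Fe, 0.65420 mol O.
TiO2: 52.06/79.865 = 0.65185 mol → 0.65185 mol Ti, 1.30370 mol O.
Total oxygen = 1.95790 mol. Normalization factor = 3/1.95790 = 1.53225.
Fe per 3 O = 0.65420 × 1.53225 = 1.002.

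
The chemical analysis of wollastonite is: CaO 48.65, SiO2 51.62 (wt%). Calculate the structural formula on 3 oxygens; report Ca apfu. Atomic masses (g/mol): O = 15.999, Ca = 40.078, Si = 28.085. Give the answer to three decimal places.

CaO (M=56.077): mol = 0.86756; Ca = 0.86756, O = 0.86756.
SiO2 (M=60.083): mol = 0.85914; Si = 0.85914, O = 1.71828.
ΣO = 2.58584; factor = 3/ΣO = 1.16016.
Ca apfu = 0.86756 × 1.16016 = 1.007.

1.007 Ca apfu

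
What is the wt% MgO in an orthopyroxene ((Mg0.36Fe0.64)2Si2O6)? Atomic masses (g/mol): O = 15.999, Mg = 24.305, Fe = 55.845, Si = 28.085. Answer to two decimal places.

M((Mg0.36Fe0.64)2Si2O6) = 241.145 g/mol; M(MgO) = 40.304 g/mol.
Moles MgO per formula unit = 0.72 Mg ÷ 1 = 0.7200.
MgO fraction = (0.7200 × 40.304) / 241.145 = 29.019/241.145 = 0.1203.

12.03 wt%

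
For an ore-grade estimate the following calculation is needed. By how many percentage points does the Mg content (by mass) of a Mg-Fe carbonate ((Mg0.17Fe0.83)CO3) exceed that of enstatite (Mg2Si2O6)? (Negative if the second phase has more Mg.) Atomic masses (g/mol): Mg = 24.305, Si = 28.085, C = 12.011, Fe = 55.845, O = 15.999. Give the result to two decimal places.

First mineral: 4.132 g Mg in 110.491 g formula = 3.74 wt% Mg.
Second mineral: 48.610 g Mg in 200.774 g formula = 24.21 wt% Mg.
3.74% − 24.21% gives a difference of -20.47 percentage points.

-20.47 percentage points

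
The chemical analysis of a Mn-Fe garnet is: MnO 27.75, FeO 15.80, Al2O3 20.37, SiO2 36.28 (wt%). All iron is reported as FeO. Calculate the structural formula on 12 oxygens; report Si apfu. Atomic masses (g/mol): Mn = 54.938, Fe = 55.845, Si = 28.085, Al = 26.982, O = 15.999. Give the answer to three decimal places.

MnO (M=70.937): mol = 0.39119; Mn = 0.39119, O = 0.39119.
FeO (M=71.844): mol = 0.21992; Fe = 0.21992, O = 0.21992.
Al2O3 (M=101.961): mol = 0.19978; Al = 0.39956, O = 0.59934.
SiO2 (M=60.083): mol = 0.60383; Si = 0.60383, O = 1.20766.
ΣO = 2.41811; factor = 12/ΣO = 4.96255.
Si apfu = 0.60383 × 4.96255 = 2.997.

2.997 Si apfu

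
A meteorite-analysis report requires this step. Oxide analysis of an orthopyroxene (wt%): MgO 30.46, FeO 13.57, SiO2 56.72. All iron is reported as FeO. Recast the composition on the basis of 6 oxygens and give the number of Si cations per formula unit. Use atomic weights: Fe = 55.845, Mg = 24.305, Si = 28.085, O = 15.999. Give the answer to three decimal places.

2.000 Si apfu

MgO (M=40.304): mol = 0.75576; Mg = 0.75576, O = 0.75576.
FeO (M=71.844): mol = 0.18888; Fe = 0.18888, O = 0.18888.
SiO2 (M=60.083): mol = 0.94403; Si = 0.94403, O = 1.88806.
ΣO = 2.83270; factor = 6/ΣO = 2.11812.
Si apfu = 0.94403 × 2.11812 = 2.000.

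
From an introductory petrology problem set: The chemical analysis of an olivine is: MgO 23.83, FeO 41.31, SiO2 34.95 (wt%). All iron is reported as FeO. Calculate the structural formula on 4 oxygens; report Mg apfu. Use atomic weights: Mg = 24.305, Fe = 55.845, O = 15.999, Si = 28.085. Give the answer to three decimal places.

1.015 Mg apfu

MgO: 23.83/40.304 = 0.59126 mol → 0.59126 mol Mg, 0.59126 mol O.
FeO: 41.31/71.844 = 0.57500 mol → 0.57500 mol Fe, 0.57500 mol O.
SiO2: 34.95/60.083 = 0.58170 mol → 0.58170 mol Si, 1.16340 mol O.
Total oxygen = 2.32966 mol. Normalization factor = 4/2.32966 = 1.71699.
Mg per 4 O = 0.59126 × 1.71699 = 1.015.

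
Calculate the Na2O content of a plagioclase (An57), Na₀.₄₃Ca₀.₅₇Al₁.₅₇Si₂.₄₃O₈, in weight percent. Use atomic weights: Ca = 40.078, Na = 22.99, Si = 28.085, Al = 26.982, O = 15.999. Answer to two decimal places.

M(Na₀.₄₃Ca₀.₅₇Al₁.₅₇Si₂.₄₃O₈) = 271.330 g/mol; M(Na2O) = 61.979 g/mol.
Moles Na2O per formula unit = 0.43 Na ÷ 2 = 0.2150.
Na2O fraction = (0.2150 × 61.979) / 271.330 = 13.325/271.330 = 0.0491.

4.91 wt%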